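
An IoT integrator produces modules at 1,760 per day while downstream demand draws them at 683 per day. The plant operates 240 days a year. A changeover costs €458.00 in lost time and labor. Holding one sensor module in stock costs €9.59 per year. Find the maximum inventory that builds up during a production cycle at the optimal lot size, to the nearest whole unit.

I_max ≈ 3,095 modules

Annual demand D = 683 × 240 = 163,920.
Production build-up factor (1 − d/p) = 1 − 683/1,760 = 0.6119.
Q* = √(2DS / (H(1 − d/p))) = √(2 × 163,920 × 458 / (9.59 × 0.6119)).
= √(150,150,720 / 5.8684) ≈ 5058.280.
Maximum inventory = Q*(1 − d/p) = 5058.280 × 0.6119 ≈ 3095.323.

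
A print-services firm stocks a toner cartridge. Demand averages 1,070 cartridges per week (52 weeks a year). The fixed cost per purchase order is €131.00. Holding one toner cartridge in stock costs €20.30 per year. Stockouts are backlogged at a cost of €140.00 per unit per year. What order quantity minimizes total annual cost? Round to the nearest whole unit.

Annual demand D = 1,070 × 52 = 55,640.
With planned backorders, Q* = √(2DS/H) · √((H+B)/B).
√(2DS/H) = √(2 × 55,640 × 131 / 20.3) = 847.415.
√((H+B)/B) = √((20.3+140)/140) = 1.0700.
Q* ≈ 906.774.

Q* ≈ 907 cartridges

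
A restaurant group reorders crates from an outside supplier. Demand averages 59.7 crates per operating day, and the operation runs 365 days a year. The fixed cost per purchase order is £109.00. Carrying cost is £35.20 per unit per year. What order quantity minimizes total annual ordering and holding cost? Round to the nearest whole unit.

Annual demand D = 59.7 × 365 = 21,790.5.
EOQ = √(2DS / H) = √(2 × 21,790.5 × 109 / 35.2).
= √(4,750,329 / 35.2) = √134,952.5284 ≈ 367.359.

Q* ≈ 367 crates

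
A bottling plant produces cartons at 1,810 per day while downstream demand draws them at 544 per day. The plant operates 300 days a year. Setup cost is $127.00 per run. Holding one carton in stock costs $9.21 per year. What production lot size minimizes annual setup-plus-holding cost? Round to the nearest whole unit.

Q* ≈ 2,537 cartons

Annual demand D = 544 × 300 = 163,200.
Production build-up factor (1 − d/p) = 1 − 544/1,810 = 0.6994.
Q* = √(2DS / (H(1 − d/p))) = √(2 × 163,200 × 127 / (9.21 × 0.6994)).
= √(41,452,800 / 6.4419) ≈ 2536.703.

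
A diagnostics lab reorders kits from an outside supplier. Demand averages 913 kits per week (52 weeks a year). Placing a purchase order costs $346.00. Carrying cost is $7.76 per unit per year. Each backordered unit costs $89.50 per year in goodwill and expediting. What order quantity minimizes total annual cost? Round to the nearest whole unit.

Annual demand D = 913 × 52 = 47,476.
With planned backorders, Q* = √(2DS/H) · √((H+B)/B).
√(2DS/H) = √(2 × 47,476 × 346 / 7.76) = 2057.592.
√((H+B)/B) = √((7.76+89.5)/89.5) = 1.0425.
Q* ≈ 2144.939.

Q* ≈ 2,145 kits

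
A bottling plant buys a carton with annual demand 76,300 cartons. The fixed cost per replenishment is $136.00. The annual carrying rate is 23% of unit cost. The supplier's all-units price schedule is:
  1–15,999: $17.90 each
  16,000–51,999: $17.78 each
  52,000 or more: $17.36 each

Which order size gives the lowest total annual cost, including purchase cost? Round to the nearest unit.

Holding cost per unit per year at price C is H = 0.23·C.
Evaluate total cost at each tier's feasible EOQ or, if the EOQ is below the tier, at the tier's minimum quantity.
EOQ at $17.90 = 2245.2 (feasible in tier 1): TC = 76,300×$17.90 + (76,300/2245.2)×136 + (2245.2/2)×0.23×$17.90 = $1,375,013.52.
EOQ at $17.78 = 2252.8 < 16000, so use break Q=16000: TC = 76,300×$17.78 + (76,300/16000.0)×136 + (16000.0/2)×0.23×$17.78 = $1,389,977.75.
EOQ at $17.36 = 2279.9 < 52000, so use break Q=52000: TC = 76,300×$17.36 + (76,300/52000.0)×136 + (52000.0/2)×0.23×$17.36 = $1,428,580.35.
Lowest total cost is $1,375,013.52 at Q = 2245.2.

Q* ≈ 2,245 cartons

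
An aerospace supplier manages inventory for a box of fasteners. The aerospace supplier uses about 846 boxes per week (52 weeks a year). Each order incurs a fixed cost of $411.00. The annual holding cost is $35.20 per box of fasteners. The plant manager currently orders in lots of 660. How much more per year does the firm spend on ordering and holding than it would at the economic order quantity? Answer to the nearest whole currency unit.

Extra cost ≈ $3,334 per year

Annual demand D = 846 × 52 = 43,992.
EOQ = √(2DS/H) = √(2 × 43,992 × 411 / 35.2) ≈ 1013.56.
Cost at Q* = (D/Q*)S + (Q*/2)H = √(2DSH) ≈ $35,677.47.
Cost at Q = 660: (43,992/660)×411 + (660/2)×35.2 = $27,395.02 + $11,616.00 = $39,011.02.
Excess = $39,011.02 − $35,677.47 = $3,333.54.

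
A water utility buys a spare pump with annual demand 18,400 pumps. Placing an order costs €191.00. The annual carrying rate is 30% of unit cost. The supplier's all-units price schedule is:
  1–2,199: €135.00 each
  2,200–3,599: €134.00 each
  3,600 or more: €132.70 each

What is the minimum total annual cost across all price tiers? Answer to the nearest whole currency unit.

TC* ≈ €2,500,872

Holding cost per unit per year at price C is H = 0.30·C.
Evaluate total cost at each tier's feasible EOQ or, if the EOQ is below the tier, at the tier's minimum quantity.
EOQ at €135.00 = 416.6 (feasible in tier 1): TC = 18,400×€135.00 + (18,400/416.6)×191 + (416.6/2)×0.30×€135.00 = €2,500,872.06.
EOQ at €134.00 = 418.1 < 2200, so use break Q=2200: TC = 18,400×€134.00 + (18,400/2200.0)×191 + (2200.0/2)×0.30×€134.00 = €2,511,417.45.
EOQ at €132.70 = 420.2 < 3600, so use break Q=3600: TC = 18,400×€132.70 + (18,400/3600.0)×191 + (3600.0/2)×0.30×€132.70 = €2,514,314.22.
Lowest total cost among the candidates is at Q = 416.6.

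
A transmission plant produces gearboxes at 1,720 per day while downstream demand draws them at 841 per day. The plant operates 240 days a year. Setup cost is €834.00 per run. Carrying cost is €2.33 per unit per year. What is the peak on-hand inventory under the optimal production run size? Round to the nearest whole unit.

Annual demand D = 841 × 240 = 201,840.
Production build-up factor (1 − d/p) = 1 − 841/1,720 = 0.5110.
Q* = √(2DS / (H(1 − d/p))) = √(2 × 201,840 × 834 / (2.33 × 0.5110)).
= √(336,669,120 / 1.1907) ≈ 16814.868.
Maximum inventory = Q*(1 − d/p) = 16814.868 × 0.5110 ≈ 8593.180.

I_max ≈ 8,593 gearboxes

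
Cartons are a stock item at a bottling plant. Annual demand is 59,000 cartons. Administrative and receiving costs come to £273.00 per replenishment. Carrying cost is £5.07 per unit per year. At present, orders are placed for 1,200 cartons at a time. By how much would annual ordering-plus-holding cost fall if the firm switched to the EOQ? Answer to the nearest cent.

Extra cost ≈ £3,684.63 per year

EOQ = √(2DS/H) = √(2 × 59,000 × 273 / 5.07) ≈ 2520.68.
Cost at Q* = (D/Q*)S + (Q*/2)H = √(2DSH) ≈ £12,779.87.
Cost at Q = 1,200: (59,000/1,200)×273 + (1,200/2)×5.07 = £13,422.50 + £3,042.00 = £16,464.50.
Excess = £16,464.50 − £12,779.87 = £3,684.63.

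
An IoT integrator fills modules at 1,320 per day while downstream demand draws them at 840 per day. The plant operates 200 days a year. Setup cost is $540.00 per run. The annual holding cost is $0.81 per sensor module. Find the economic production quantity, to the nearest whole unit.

Q* ≈ 24,819 modules

Annual demand D = 840 × 200 = 168,000.
Production build-up factor (1 − d/p) = 1 − 840/1,320 = 0.3636.
Q* = √(2DS / (H(1 − d/p))) = √(2 × 168,000 × 540 / (0.81 × 0.3636)).
= √(181,440,000 / 0.2945) ≈ 24819.347.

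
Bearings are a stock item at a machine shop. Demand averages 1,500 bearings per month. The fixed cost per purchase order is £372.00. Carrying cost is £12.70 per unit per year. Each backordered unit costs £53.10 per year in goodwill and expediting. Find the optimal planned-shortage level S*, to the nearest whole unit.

S* ≈ 221 bearings

Annual demand D = 1,500 × 12 = 18,000.
With planned backorders, Q* = √(2DS/H) · √((H+B)/B).
√(2DS/H) = √(2 × 18,000 × 372 / 12.7) = 1026.883.
√((H+B)/B) = √((12.7+53.1)/53.1) = 1.1132.
Q* ≈ 1143.106.
S* = Q* · H/(H+B) = 1143.106 × 12.7/65.8 ≈ 220.630.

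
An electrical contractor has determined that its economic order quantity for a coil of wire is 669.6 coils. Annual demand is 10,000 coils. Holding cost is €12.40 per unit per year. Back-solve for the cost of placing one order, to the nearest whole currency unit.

S ≈ €278

The basic EOQ model gives Q* = √(2DS/H); rearrange for the unknown.
From Q* = √(2DS/H): S = Q*²H / (2D) = 669.6² × 12.4 / (2 × 10,000) = 277.9858.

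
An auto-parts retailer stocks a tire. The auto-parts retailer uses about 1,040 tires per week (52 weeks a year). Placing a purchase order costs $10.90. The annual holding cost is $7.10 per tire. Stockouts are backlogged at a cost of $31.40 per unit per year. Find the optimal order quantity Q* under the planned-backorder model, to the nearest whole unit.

Annual demand D = 1,040 × 52 = 54,080.
With planned backorders, Q* = √(2DS/H) · √((H+B)/B).
√(2DS/H) = √(2 × 54,080 × 10.9 / 7.1) = 407.490.
√((H+B)/B) = √((7.1+31.4)/31.4) = 1.1073.
Q* ≈ 451.214.

Q* ≈ 451 tires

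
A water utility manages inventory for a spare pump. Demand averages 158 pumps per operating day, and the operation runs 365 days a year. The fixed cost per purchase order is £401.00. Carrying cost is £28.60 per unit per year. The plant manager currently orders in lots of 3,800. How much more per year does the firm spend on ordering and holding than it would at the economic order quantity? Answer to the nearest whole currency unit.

Annual demand D = 158 × 365 = 57,670.
EOQ = √(2DS/H) = √(2 × 57,670 × 401 / 28.6) ≈ 1271.68.
Cost at Q* = (D/Q*)S + (Q*/2)H = √(2DSH) ≈ £36,370.16.
Cost at Q = 3,800: (57,670/3,800)×401 + (3,800/2)×28.6 = £6,085.70 + £54,340.00 = £60,425.70.
Excess = £60,425.70 − £36,370.16 = £24,055.55.

Extra cost ≈ £24,056 per year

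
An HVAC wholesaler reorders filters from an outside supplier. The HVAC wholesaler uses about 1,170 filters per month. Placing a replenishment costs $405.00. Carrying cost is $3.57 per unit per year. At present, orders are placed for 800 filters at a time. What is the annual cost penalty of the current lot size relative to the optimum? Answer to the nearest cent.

Annual demand D = 1,170 × 12 = 14,040.
EOQ = √(2DS/H) = √(2 × 14,040 × 405 / 3.57) ≈ 1784.81.
Cost at Q* = (D/Q*)S + (Q*/2)H = √(2DSH) ≈ $6,371.77.
Cost at Q = 800: (14,040/800)×405 + (800/2)×3.57 = $7,107.75 + $1,428.00 = $8,535.75.
Excess = $8,535.75 − $6,371.77 = $2,163.98.

Extra cost ≈ $2,163.98 per year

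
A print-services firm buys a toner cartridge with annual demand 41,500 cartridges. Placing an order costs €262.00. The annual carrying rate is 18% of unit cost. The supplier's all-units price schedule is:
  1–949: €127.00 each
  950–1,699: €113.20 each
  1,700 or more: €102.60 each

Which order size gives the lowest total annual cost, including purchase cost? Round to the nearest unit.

Holding cost per unit per year at price C is H = 0.18·C.
For each price level, check whether its EOQ is feasible; otherwise the best quantity at that price is the breakpoint.
Tier 1 (€127.00): EOQ = 975.3 exceeds tier's upper bound 949, so this tier is dominated.
EOQ at €113.20 = 1033.1 (feasible in tier 2): TC = 41,500×€113.20 + (41,500/1033.1)×262 + (1033.1/2)×0.18×€113.20 = €4,718,849.86.
EOQ at €102.60 = 1085.1 < 1700, so use break Q=1700: TC = 41,500×€102.60 + (41,500/1700.0)×262 + (1700.0/2)×0.18×€102.60 = €4,279,993.68.
Lowest total cost is €4,279,993.68 at Q = 1700.0.

Q* ≈ 1,700 cartridges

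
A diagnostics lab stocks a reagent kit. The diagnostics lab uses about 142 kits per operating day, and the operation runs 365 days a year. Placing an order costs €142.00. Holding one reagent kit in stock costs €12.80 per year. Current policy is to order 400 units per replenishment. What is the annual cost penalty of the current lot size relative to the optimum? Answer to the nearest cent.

Extra cost ≈ €7,233.31 per year

Annual demand D = 142 × 365 = 51,830.
EOQ = √(2DS/H) = √(2 × 51,830 × 142 / 12.8) ≈ 1072.37.
Cost at Q* = (D/Q*)S + (Q*/2)H = √(2DSH) ≈ €13,726.34.
Cost at Q = 400: (51,830/400)×142 + (400/2)×12.8 = €18,399.65 + €2,560.00 = €20,959.65.
Excess = €20,959.65 − €13,726.34 = €7,233.31.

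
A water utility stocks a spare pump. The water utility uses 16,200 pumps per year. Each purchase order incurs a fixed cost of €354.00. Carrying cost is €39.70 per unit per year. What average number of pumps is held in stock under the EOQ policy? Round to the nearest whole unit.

Average inventory ≈ 269 pumps

The optimal lot size = √(2DS/H) = √(2 × 16,200 × 354 / 39.7) ≈ 537.50.
Average inventory = Q*/2 ≈ 537.50 / 2 = 268.750.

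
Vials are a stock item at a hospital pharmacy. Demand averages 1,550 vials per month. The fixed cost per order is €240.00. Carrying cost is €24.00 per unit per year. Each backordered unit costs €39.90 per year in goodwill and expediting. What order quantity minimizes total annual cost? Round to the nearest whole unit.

Annual demand D = 1,550 × 12 = 18,600.
With planned backorders, Q* = √(2DS/H) · √((H+B)/B).
√(2DS/H) = √(2 × 18,600 × 240 / 24) = 609.918.
√((H+B)/B) = √((24+39.9)/39.9) = 1.2655.
Q* ≈ 771.855.

Q* ≈ 772 vials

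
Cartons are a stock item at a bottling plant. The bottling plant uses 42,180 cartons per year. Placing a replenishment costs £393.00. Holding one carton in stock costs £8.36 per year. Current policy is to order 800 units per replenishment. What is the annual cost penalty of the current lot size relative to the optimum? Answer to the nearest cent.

Extra cost ≈ £7,416.71 per year

EOQ = √(2DS/H) = √(2 × 42,180 × 393 / 8.36) ≈ 1991.41.
Cost at Q* = (D/Q*)S + (Q*/2)H = √(2DSH) ≈ £16,648.22.
Cost at Q = 800: (42,180/800)×393 + (800/2)×8.36 = £20,720.92 + £3,344.00 = £24,064.92.
Excess = £24,064.92 − £16,648.22 = £7,416.71.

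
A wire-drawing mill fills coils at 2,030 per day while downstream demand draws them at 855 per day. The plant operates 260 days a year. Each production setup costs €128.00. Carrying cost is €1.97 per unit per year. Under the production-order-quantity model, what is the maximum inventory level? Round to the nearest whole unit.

Annual demand D = 855 × 260 = 222,300.
Production build-up factor (1 − d/p) = 1 − 855/2,030 = 0.5788.
Q* = √(2DS / (H(1 − d/p))) = √(2 × 222,300 × 128 / (1.97 × 0.5788)).
= √(56,908,800 / 1.1403) ≈ 7064.569.
Maximum inventory = Q*(1 − d/p) = 7064.569 × 0.5788 ≈ 4089.098.

I_max ≈ 4,089 coils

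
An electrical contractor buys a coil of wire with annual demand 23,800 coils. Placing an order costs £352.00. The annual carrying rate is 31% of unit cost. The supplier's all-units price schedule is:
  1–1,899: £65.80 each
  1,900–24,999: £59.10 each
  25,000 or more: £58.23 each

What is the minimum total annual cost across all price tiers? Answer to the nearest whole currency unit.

TC* ≈ £1,428,394

Holding cost per unit per year at price C is H = 0.31·C.
For each price level, check whether its EOQ is feasible; otherwise the best quantity at that price is the breakpoint.
EOQ at £65.80 = 906.3 (feasible in tier 1): TC = 23,800×£65.80 + (23,800/906.3)×352 + (906.3/2)×0.31×£65.80 = £1,584,527.09.
EOQ at £59.10 = 956.3 < 1900, so use break Q=1900: TC = 23,800×£59.10 + (23,800/1900.0)×352 + (1900.0/2)×0.31×£59.10 = £1,428,394.21.
EOQ at £58.23 = 963.4 < 25000, so use break Q=25000: TC = 23,800×£58.23 + (23,800/25000.0)×352 + (25000.0/2)×0.31×£58.23 = £1,611,850.35.
Lowest total cost among the candidates is at Q = 1900.0.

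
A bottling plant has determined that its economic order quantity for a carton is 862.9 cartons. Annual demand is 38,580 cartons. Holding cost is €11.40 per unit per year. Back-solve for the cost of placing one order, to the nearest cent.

The basic EOQ model gives Q* = √(2DS/H); rearrange for the unknown.
From Q* = √(2DS/H): S = Q*²H / (2D) = 862.9² × 11.4 / (2 × 38,580) = 110.0104.

S ≈ €110.01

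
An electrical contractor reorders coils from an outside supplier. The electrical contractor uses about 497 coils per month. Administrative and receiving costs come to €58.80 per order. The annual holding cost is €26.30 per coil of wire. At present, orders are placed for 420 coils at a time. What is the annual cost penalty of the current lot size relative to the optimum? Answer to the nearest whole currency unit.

Extra cost ≈ €2,063 per year

Annual demand D = 497 × 12 = 5,964.
EOQ = √(2DS/H) = √(2 × 5,964 × 58.8 / 26.3) ≈ 163.30.
Cost at Q* = (D/Q*)S + (Q*/2)H = √(2DSH) ≈ €4,294.87.
Cost at Q = 420: (5,964/420)×58.8 + (420/2)×26.3 = €834.96 + €5,523.00 = €6,357.96.
Excess = €6,357.96 − €4,294.87 = €2,063.09.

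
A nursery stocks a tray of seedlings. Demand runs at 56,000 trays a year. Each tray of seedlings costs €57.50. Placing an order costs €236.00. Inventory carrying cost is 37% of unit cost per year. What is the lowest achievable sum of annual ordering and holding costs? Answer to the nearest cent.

TC* ≈ €23,713.73

Holding cost H = 0.37 × €57.50 = €21.2750 per unit per year.
The optimal lot size = √(2DS/H) = √(2 × 56,000 × 236 / 21.275) ≈ 1114.63.
At Q*, ordering cost (D/Q*)S equals holding cost (Q*/2)H, each = √(DSH/2).
Minimum total = √(2DSH) = √(2 × 56,000 × 236 × 21.275) ≈ 23713.726.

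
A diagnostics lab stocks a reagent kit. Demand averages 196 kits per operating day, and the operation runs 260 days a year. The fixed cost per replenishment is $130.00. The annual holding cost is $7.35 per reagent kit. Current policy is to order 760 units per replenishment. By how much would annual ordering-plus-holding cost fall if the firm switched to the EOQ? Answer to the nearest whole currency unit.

Annual demand D = 196 × 260 = 50,960.
EOQ = √(2DS/H) = √(2 × 50,960 × 130 / 7.35) ≈ 1342.63.
Cost at Q* = (D/Q*)S + (Q*/2)H = √(2DSH) ≈ $9,868.36.
Cost at Q = 760: (50,960/760)×130 + (760/2)×7.35 = $8,716.84 + $2,793.00 = $11,509.84.
Excess = $11,509.84 − $9,868.36 = $1,641.48.

Extra cost ≈ $1,641 per year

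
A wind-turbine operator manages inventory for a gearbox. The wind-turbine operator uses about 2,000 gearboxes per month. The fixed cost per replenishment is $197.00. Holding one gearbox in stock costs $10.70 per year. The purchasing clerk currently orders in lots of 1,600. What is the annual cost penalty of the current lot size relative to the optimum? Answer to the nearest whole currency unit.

Annual demand D = 2,000 × 12 = 24,000.
EOQ = √(2DS/H) = √(2 × 24,000 × 197 / 10.7) ≈ 940.07.
Cost at Q* = (D/Q*)S + (Q*/2)H = √(2DSH) ≈ $10,058.79.
Cost at Q = 1,600: (24,000/1,600)×197 + (1,600/2)×10.7 = $2,955.00 + $8,560.00 = $11,515.00.
Excess = $11,515.00 − $10,058.79 = $1,456.21.

Extra cost ≈ $1,456 per year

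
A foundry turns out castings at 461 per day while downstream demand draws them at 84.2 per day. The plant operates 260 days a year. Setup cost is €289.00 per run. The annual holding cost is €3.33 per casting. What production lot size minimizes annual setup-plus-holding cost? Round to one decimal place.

Q* ≈ 2,156.2 castings

Annual demand D = 84.2 × 260 = 21,892.
Production build-up factor (1 − d/p) = 1 − 84.2/461 = 0.8174.
Q* = √(2DS / (H(1 − d/p))) = √(2 × 21,892 × 289 / (3.33 × 0.8174)).
= √(12,653,576 / 2.7218) ≈ 2156.153.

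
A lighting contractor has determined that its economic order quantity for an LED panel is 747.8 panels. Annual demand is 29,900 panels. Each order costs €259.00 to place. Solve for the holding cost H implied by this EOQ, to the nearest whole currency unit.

H ≈ €28

Invert the EOQ relation Q*² = 2DS/H.
From Q* = √(2DS/H): H = 2DS / Q*² = 2 × 29,900 × 259 / 747.8² = 27.6968.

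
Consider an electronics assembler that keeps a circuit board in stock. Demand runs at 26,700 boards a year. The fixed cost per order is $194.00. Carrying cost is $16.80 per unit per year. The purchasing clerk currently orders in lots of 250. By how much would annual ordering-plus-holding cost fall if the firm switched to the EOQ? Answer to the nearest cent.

EOQ = √(2DS/H) = √(2 × 26,700 × 194 / 16.8) ≈ 785.27.
Cost at Q* = (D/Q*)S + (Q*/2)H = √(2DSH) ≈ $13,192.47.
Cost at Q = 250: (26,700/250)×194 + (250/2)×16.8 = $20,719.20 + $2,100.00 = $22,819.20.
Excess = $22,819.20 − $13,192.47 = $9,626.73.

Extra cost ≈ $9,626.73 per year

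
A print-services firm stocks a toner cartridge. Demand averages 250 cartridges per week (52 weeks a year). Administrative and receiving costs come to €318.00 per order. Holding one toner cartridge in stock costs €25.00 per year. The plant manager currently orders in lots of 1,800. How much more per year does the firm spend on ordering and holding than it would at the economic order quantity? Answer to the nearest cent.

Annual demand D = 250 × 52 = 13,000.
EOQ = √(2DS/H) = √(2 × 13,000 × 318 / 25) ≈ 575.08.
Cost at Q* = (D/Q*)S + (Q*/2)H = √(2DSH) ≈ €14,377.07.
Cost at Q = 1,800: (13,000/1,800)×318 + (1,800/2)×25 = €2,296.67 + €22,500.00 = €24,796.67.
Excess = €24,796.67 − €14,377.07 = €10,419.60.

Extra cost ≈ €10,419.60 per year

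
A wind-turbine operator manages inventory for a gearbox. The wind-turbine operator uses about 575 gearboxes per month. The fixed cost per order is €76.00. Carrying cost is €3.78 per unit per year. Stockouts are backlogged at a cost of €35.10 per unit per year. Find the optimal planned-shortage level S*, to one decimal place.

Annual demand D = 575 × 12 = 6,900.
With planned backorders, Q* = √(2DS/H) · √((H+B)/B).
√(2DS/H) = √(2 × 6,900 × 76 / 3.78) = 526.745.
√((H+B)/B) = √((3.78+35.1)/35.1) = 1.0525.
Q* ≈ 554.383.
S* = Q* · H/(H+B) = 554.383 × 3.78/38.88 ≈ 53.898.

S* ≈ 53.9 gearboxes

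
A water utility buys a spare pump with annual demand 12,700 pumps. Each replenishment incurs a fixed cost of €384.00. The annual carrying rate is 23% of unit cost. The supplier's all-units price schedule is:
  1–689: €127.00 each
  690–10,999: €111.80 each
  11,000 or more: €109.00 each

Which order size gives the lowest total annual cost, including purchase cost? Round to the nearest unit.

Holding cost per unit per year at price C is H = 0.23·C.
For each price level, check whether its EOQ is feasible; otherwise the best quantity at that price is the breakpoint.
EOQ at €127.00 = 577.9 (feasible in tier 1): TC = 12,700×€127.00 + (12,700/577.9)×384 + (577.9/2)×0.23×€127.00 = €1,629,779.06.
EOQ at €111.80 = 615.9 < 690, so use break Q=690: TC = 12,700×€111.80 + (12,700/690.0)×384 + (690.0/2)×0.23×€111.80 = €1,435,799.16.
EOQ at €109.00 = 623.7 < 11000, so use break Q=11000: TC = 12,700×€109.00 + (12,700/11000.0)×384 + (11000.0/2)×0.23×€109.00 = €1,522,628.35.
Lowest total cost is €1,435,799.16 at Q = 690.0.

Q* ≈ 690 pumps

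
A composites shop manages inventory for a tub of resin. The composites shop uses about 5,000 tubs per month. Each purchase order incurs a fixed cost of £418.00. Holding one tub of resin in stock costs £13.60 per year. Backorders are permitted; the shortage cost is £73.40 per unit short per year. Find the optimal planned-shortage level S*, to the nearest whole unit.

S* ≈ 327 tubs

Annual demand D = 5,000 × 12 = 60,000.
With planned backorders, Q* = √(2DS/H) · √((H+B)/B).
√(2DS/H) = √(2 × 60,000 × 418 / 13.6) = 1920.478.
√((H+B)/B) = √((13.6+73.4)/73.4) = 1.0887.
Q* ≈ 2090.841.
S* = Q* · H/(H+B) = 2090.841 × 13.6/87 ≈ 326.844.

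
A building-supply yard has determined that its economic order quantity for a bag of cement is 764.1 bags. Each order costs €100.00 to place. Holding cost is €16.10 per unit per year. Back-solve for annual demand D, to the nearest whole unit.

The basic EOQ model gives Q* = √(2DS/H); rearrange for the unknown.
From Q* = √(2DS/H): D = Q*²H / (2S) = 764.1² × 16.1 / (2 × 100) = 46999.829.

D ≈ 47,000 bags per year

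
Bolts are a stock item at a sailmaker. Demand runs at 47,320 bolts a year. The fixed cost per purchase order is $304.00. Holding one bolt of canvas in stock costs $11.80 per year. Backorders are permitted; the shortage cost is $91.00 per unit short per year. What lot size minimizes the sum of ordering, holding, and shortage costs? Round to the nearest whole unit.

With planned backorders, Q* = √(2DS/H) · √((H+B)/B).
√(2DS/H) = √(2 × 47,320 × 304 / 11.8) = 1561.468.
√((H+B)/B) = √((11.8+91)/91) = 1.0629.
Q* ≈ 1659.621.

Q* ≈ 1,660 bolts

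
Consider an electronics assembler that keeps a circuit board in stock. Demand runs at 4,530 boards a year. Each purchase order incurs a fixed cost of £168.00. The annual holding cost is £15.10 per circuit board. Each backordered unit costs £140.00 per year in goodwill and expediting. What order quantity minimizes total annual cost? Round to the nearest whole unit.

With planned backorders, Q* = √(2DS/H) · √((H+B)/B).
√(2DS/H) = √(2 × 4,530 × 168 / 15.1) = 317.490.
√((H+B)/B) = √((15.1+140)/140) = 1.0525.
Q* ≈ 334.174.

Q* ≈ 334 boards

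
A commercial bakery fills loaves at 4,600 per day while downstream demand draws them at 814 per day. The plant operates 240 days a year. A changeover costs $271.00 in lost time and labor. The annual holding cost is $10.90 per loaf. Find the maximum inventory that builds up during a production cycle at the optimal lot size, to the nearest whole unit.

I_max ≈ 2,828 loaves

Annual demand D = 814 × 240 = 195,360.
Production build-up factor (1 − d/p) = 1 − 814/4,600 = 0.8230.
Q* = √(2DS / (H(1 − d/p))) = √(2 × 195,360 × 271 / (10.9 × 0.8230)).
= √(105,885,120 / 8.9712) ≈ 3435.523.
Maximum inventory = Q*(1 − d/p) = 3435.523 × 0.8230 ≈ 2827.585.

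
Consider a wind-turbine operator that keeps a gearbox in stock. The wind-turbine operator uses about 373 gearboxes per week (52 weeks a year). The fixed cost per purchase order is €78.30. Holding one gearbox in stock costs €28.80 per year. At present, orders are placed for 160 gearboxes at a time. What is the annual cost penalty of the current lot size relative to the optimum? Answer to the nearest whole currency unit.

Annual demand D = 373 × 52 = 19,396.
EOQ = √(2DS/H) = √(2 × 19,396 × 78.3 / 28.8) ≈ 324.75.
Cost at Q* = (D/Q*)S + (Q*/2)H = √(2DSH) ≈ €9,352.94.
Cost at Q = 160: (19,396/160)×78.3 + (160/2)×28.8 = €9,491.92 + €2,304.00 = €11,795.92.
Excess = €11,795.92 − €9,352.94 = €2,442.98.

Extra cost ≈ €2,443 per year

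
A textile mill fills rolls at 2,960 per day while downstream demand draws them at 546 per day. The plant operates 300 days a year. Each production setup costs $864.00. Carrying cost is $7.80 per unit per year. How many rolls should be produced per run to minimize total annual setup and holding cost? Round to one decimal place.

Annual demand D = 546 × 300 = 163,800.
Production build-up factor (1 − d/p) = 1 − 546/2,960 = 0.8155.
Q* = √(2DS / (H(1 − d/p))) = √(2 × 163,800 × 864 / (7.8 × 0.8155)).
= √(283,046,400 / 6.3612) ≈ 6670.505.

Q* ≈ 6,670.5 rolls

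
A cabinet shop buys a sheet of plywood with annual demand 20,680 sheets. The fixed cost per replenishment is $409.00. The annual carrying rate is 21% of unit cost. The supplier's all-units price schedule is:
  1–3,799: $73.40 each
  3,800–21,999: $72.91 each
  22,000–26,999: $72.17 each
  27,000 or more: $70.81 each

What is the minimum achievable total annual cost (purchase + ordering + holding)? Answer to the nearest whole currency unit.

TC* ≈ $1,534,060

Holding cost per unit per year at price C is H = 0.21·C.
Candidates are each tier's EOQ (if it falls in that tier) and each price-break quantity.
EOQ at $73.40 = 1047.6 (feasible in tier 1): TC = 20,680×$73.40 + (20,680/1047.6)×409 + (1047.6/2)×0.21×$73.40 = $1,534,059.66.
EOQ at $72.91 = 1051.1 < 3800, so use break Q=3800: TC = 20,680×$72.91 + (20,680/3800.0)×409 + (3800.0/2)×0.21×$72.91 = $1,539,095.71.
EOQ at $72.17 = 1056.5 < 22000, so use break Q=22000: TC = 20,680×$72.17 + (20,680/22000.0)×409 + (22000.0/2)×0.21×$72.17 = $1,659,572.76.
EOQ at $70.81 = 1066.6 < 27000, so use break Q=27000: TC = 20,680×$70.81 + (20,680/27000.0)×409 + (27000.0/2)×0.21×$70.81 = $1,665,410.41.
Lowest total cost among the candidates is at Q = 1047.6.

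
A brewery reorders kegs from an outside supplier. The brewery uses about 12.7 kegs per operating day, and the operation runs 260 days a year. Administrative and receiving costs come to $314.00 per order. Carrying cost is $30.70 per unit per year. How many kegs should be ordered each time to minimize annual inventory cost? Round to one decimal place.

Q* ≈ 259.9 kegs

Annual demand D = 12.7 × 260 = 3,302.
EOQ = √(2DS / H) = √(2 × 3,302 × 314 / 30.7).
= √(2,073,656 / 30.7) = √67,545.798 ≈ 259.896.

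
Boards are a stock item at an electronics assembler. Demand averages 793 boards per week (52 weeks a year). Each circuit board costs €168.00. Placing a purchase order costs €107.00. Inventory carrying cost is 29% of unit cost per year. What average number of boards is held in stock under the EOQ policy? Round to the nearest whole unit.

Annual demand D = 793 × 52 = 41,236.
Holding cost H = 0.29 × €168.00 = €48.7200 per unit per year.
EOQ = √(2DS/H) = √(2 × 41,236 × 107 / 48.72) ≈ 425.59.
Average inventory = Q*/2 ≈ 425.59 / 2 = 212.795.

Average inventory ≈ 213 boards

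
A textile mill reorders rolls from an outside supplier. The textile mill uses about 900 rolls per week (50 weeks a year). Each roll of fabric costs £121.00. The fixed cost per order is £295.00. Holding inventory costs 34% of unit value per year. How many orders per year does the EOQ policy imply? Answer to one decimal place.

Annual demand D = 900 × 50 = 45,000.
Holding cost H = 0.34 × £121.00 = £41.1400 per unit per year.
The optimal lot size = √(2DS/H) = √(2 × 45,000 × 295 / 41.14) ≈ 803.34.
Orders per year = D / Q* = 45,000 / 803.34 ≈ 56.016.

N ≈ 56.0 orders per year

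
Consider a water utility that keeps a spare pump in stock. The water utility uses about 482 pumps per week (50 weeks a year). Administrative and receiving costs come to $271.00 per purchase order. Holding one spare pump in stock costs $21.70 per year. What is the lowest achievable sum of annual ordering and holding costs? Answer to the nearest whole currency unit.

Annual demand D = 482 × 50 = 24,100.
Q* = √(2DS/H) = √(2 × 24,100 × 271 / 21.7) ≈ 775.85.
At the optimum the two cost components are equal, so total cost = 2·(Q*/2)H = Q*·H.
Minimum total = √(2DSH) = √(2 × 24,100 × 271 × 21.7) ≈ 16835.966.

TC* ≈ $16,836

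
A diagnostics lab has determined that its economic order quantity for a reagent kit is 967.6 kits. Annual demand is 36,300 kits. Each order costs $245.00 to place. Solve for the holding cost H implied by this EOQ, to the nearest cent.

The basic EOQ model gives Q* = √(2DS/H); rearrange for the unknown.
From Q* = √(2DS/H): H = 2DS / Q*² = 2 × 36,300 × 245 / 967.6² = 18.9981.

H ≈ $19.00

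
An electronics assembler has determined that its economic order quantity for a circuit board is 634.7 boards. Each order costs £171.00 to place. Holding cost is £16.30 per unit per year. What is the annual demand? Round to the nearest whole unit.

D ≈ 19,200 boards per year

The basic EOQ model gives Q* = √(2DS/H); rearrange for the unknown.
From Q* = √(2DS/H): D = Q*²H / (2S) = 634.7² × 16.3 / (2 × 171) = 19199.879.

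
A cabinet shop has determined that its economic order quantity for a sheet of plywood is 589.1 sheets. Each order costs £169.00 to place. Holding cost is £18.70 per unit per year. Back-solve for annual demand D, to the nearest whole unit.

D ≈ 19,200 sheets per year

The basic EOQ model gives Q* = √(2DS/H); rearrange for the unknown.
From Q* = √(2DS/H): D = Q*²H / (2S) = 589.1² × 18.7 / (2 × 169) = 19200.076.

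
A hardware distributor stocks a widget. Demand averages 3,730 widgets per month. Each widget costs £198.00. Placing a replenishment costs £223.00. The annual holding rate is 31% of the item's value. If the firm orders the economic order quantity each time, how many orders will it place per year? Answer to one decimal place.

Annual demand D = 3,730 × 12 = 44,760.
Holding cost H = 0.31 × £198.00 = £61.3800 per unit per year.
EOQ = √(2DS/H) = √(2 × 44,760 × 223 / 61.38) ≈ 570.29.
Orders per year = D / Q* = 44,760 / 570.29 ≈ 78.486.

N ≈ 78.5 orders per year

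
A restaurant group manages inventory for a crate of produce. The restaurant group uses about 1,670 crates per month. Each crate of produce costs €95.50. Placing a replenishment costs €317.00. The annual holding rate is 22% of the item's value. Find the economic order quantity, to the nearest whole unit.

Annual demand D = 1,670 × 12 = 20,040.
Holding cost H = 0.22 × €95.50 = €21.0100 per unit per year.
EOQ = √(2DS / H) = √(2 × 20,040 × 317 / 21.01).
= √(12,705,360 / 21.01) = √604,729.1766 ≈ 777.643.

Q* ≈ 778 crates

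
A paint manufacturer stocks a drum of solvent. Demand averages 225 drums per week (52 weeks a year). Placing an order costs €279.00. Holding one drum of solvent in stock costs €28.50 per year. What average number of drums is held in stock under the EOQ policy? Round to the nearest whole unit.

Annual demand D = 225 × 52 = 11,700.
EOQ = √(2DS/H) = √(2 × 11,700 × 279 / 28.5) ≈ 478.62.
Average inventory = Q*/2 ≈ 478.62 / 2 = 239.308.

Average inventory ≈ 239 drums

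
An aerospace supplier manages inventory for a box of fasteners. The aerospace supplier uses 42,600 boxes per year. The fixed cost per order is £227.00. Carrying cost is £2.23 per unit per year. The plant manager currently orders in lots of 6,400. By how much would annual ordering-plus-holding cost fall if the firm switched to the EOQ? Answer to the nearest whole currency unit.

EOQ = √(2DS/H) = √(2 × 42,600 × 227 / 2.23) ≈ 2944.97.
Cost at Q* = (D/Q*)S + (Q*/2)H = √(2DSH) ≈ £6,567.27.
Cost at Q = 6,400: (42,600/6,400)×227 + (6,400/2)×2.23 = £1,510.97 + £7,136.00 = £8,646.97.
Excess = £8,646.97 − £6,567.27 = £2,079.69.

Extra cost ≈ £2,080 per year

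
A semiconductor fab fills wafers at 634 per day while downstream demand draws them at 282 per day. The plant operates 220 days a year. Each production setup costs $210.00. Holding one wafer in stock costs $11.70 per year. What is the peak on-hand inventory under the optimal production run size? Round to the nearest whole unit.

Annual demand D = 282 × 220 = 62,040.
Production build-up factor (1 − d/p) = 1 − 282/634 = 0.5552.
Q* = √(2DS / (H(1 − d/p))) = √(2 × 62,040 × 210 / (11.7 × 0.5552)).
= √(26,056,800 / 6.4959) ≈ 2002.815.
Maximum inventory = Q*(1 − d/p) = 2002.815 × 0.5552 ≈ 1111.973.

I_max ≈ 1,112 wafers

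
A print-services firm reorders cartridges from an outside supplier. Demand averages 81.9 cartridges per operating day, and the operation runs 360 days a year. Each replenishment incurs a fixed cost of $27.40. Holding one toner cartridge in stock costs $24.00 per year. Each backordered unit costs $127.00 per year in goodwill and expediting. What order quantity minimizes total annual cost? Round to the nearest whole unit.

Annual demand D = 81.9 × 360 = 29,484.
With planned backorders, Q* = √(2DS/H) · √((H+B)/B).
√(2DS/H) = √(2 × 29,484 × 27.4 / 24) = 259.464.
√((H+B)/B) = √((24+127)/127) = 1.0904.
Q* ≈ 282.921.

Q* ≈ 283 cartridges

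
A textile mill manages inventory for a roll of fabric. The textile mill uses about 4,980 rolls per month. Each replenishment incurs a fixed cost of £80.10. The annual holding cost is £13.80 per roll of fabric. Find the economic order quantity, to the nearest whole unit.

Annual demand D = 4,980 × 12 = 59,760.
EOQ = √(2DS / H) = √(2 × 59,760 × 80.1 / 13.8).
= √(9,573,552 / 13.8) = √693,735.6522 ≈ 832.908.

Q* ≈ 833 rolls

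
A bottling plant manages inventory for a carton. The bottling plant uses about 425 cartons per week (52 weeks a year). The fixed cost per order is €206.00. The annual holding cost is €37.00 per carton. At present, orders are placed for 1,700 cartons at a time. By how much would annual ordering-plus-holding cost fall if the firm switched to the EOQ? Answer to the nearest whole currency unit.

Annual demand D = 425 × 52 = 22,100.
EOQ = √(2DS/H) = √(2 × 22,100 × 206 / 37) ≈ 496.07.
Cost at Q* = (D/Q*)S + (Q*/2)H = √(2DSH) ≈ €18,354.63.
Cost at Q = 1,700: (22,100/1,700)×206 + (1,700/2)×37 = €2,678.00 + €31,450.00 = €34,128.00.
Excess = €34,128.00 − €18,354.63 = €15,773.37.

Extra cost ≈ €15,773 per year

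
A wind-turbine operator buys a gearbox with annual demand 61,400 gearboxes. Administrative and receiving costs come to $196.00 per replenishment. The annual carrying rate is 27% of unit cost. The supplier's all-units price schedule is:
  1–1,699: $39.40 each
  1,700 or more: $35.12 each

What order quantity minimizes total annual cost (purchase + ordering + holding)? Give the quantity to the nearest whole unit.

Holding cost per unit per year at price C is H = 0.27·C.
Evaluate total cost at each tier's feasible EOQ or, if the EOQ is below the tier, at the tier's minimum quantity.
EOQ at $39.40 = 1504.2 (feasible in tier 1): TC = 61,400×$39.40 + (61,400/1504.2)×196 + (1504.2/2)×0.27×$39.40 = $2,435,161.37.
EOQ at $35.12 = 1593.2 < 1700, so use break Q=1700: TC = 61,400×$35.12 + (61,400/1700.0)×196 + (1700.0/2)×0.27×$35.12 = $2,171,507.10.
Lowest total cost is $2,171,507.10 at Q = 1700.0.

Q* ≈ 1,700 gearboxes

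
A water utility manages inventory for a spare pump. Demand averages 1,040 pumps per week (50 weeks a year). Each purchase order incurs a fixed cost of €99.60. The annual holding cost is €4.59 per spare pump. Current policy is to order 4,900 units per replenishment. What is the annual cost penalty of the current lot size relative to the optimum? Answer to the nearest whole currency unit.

Extra cost ≈ €5,407 per year

Annual demand D = 1,040 × 50 = 52,000.
EOQ = √(2DS/H) = √(2 × 52,000 × 99.6 / 4.59) ≈ 1502.24.
Cost at Q* = (D/Q*)S + (Q*/2)H = √(2DSH) ≈ €6,895.29.
Cost at Q = 4,900: (52,000/4,900)×99.6 + (4,900/2)×4.59 = €1,056.98 + €11,245.50 = €12,302.48.
Excess = €12,302.48 − €6,895.29 = €5,407.19.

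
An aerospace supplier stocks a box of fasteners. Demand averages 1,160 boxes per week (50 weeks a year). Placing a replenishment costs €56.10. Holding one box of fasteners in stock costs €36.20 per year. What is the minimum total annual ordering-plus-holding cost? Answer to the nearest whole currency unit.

Annual demand D = 1,160 × 50 = 58,000.
EOQ = √(2DS/H) = √(2 × 58,000 × 56.1 / 36.2) ≈ 423.99.
At the optimum the two cost components are equal, so total cost = 2·(Q*/2)H = Q*·H.
Minimum total = √(2DSH) = √(2 × 58,000 × 56.1 × 36.2) ≈ 15348.457.

TC* ≈ €15,348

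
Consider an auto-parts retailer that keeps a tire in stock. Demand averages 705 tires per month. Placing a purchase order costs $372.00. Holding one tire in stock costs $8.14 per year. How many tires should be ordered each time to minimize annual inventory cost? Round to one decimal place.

Annual demand D = 705 × 12 = 8,460.
EOQ = √(2DS / H) = √(2 × 8,460 × 372 / 8.14).
= √(6,294,240 / 8.14) = √773,248.1572 ≈ 879.345.

Q* ≈ 879.3 tires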